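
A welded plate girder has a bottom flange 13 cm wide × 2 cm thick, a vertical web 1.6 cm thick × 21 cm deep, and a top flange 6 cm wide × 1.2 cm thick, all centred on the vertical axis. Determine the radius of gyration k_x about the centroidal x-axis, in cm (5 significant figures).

k_x ≈ 8.5221 cm

Treat the section as a set of non-overlapping primitives; coordinates are from the bounding-box lower-left.
Bottom plate: 13 × 2, A = 26 cm², y = 1 cm, Ī = 8.666667 cm⁴.
Web plate: 1.6 × 21, A = 33.6 cm², y = 12.5 cm, Ī = 1234.8 cm⁴.
Top plate: 6 × 1.2, A = 7.2 cm², y = 23.6 cm, Ī = 0.864 cm⁴.
Centroid: ȳ = ΣA·y / ΣA = 9.220359 cm.
Transfer each piece to the centroidal x-axis using Ī + A·d² with d = y − 9.220359:
  bottom plate: d = -8.220359 cm → contributes +1765.599 cm⁴
  web plate: d = 3.279641 cm → contributes +1596.203 cm⁴
  top plate: d = 14.37964 cm → contributes +1489.637 cm⁴
Total I = 4851.439 cm⁴.
Radius of gyration: k = √(I/A) = √(4851.439 / 66.8) = 8.522108 cm.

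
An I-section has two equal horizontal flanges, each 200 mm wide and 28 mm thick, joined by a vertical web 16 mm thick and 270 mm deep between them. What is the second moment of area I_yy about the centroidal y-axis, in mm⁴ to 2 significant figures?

I_yy ≈ 3.7 × 10⁷ mm⁴

Treat the section as a set of non-overlapping primitives; coordinates are from the bounding-box lower-left.
Bottom flange: 200 × 28, A = 5 600 mm², x = 100 mm, Ī = 18 666 667 mm⁴.
Web: 16 × 270, A = 4 320 mm², x = 100 mm, Ī = 92 160 mm⁴.
Top flange: 200 × 28, A = 5 600 mm², x = 100 mm, Ī = 18 666 667 mm⁴.
By symmetry the centroid is at mid-width, x̄ = 100 mm.
All pieces are centred on the centroidal y-axis, so I = ΣĪ = 37 425 493 mm⁴.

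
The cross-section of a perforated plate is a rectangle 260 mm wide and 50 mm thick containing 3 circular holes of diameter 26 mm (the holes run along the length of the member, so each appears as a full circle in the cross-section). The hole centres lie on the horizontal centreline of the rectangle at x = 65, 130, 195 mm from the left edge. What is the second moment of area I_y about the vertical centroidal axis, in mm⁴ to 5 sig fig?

I_y ≈ 6.8680 × 10⁷ mm⁴

Break the section into simple shapes (no overlaps), measuring from the bottom-left corner of the bounding box.
Plate: 260 × 50, A = 13 000 mm², x = 130 mm, Ī = 73 233 333 mm⁴.
Hole 1 (subtracted): ⌀26, A = 530.9292 mm², x = 65 mm, Ī = 22431.76 mm⁴.
Hole 2 (subtracted): ⌀26, A = 530.9292 mm², x = 130 mm, Ī = 22431.76 mm⁴.
Hole 3 (subtracted): ⌀26, A = 530.9292 mm², x = 195 mm, Ī = 22431.76 mm⁴.
By symmetry the centroid is at mid-width, x̄ = 130 mm.
Transfer each piece to the vertical centroidal axis using Ī + A·d² with d = x − 130:
  plate: d = 0 mm → contributes +73 233 333 mm⁴
  hole 1: d = -65 mm → contributes −2 265 607 mm⁴
  hole 2: d = 0 mm → contributes −22431.76 mm⁴
  hole 3: d = 65 mm → contributes −2 265 607 mm⁴
Total I = 68 679 687 mm⁴.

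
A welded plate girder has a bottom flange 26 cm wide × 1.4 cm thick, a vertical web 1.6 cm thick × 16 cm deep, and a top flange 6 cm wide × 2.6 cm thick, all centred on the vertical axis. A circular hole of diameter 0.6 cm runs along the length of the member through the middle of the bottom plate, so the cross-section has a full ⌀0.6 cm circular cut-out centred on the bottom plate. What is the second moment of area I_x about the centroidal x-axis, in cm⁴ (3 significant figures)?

Split into non-overlapping primitives; take the origin at the lower-left of the bounding box.
Bottom plate: 26 × 1.4, A = 36.4 cm², y = 0.7 cm, Ī = 5.9453 cm⁴.
Web plate: 1.6 × 16, A = 25.6 cm², y = 9.4 cm, Ī = 546.13 cm⁴.
Top plate: 6 × 2.6, A = 15.6 cm², y = 18.7 cm, Ī = 8.788 cm⁴.
Hole (subtracted): ⌀0.6, A = 0.28274 cm², y = 0.7 cm, Ī = 0.0063617 cm⁴.
Centroid: ȳ = ΣA·y / ΣA = 7.2124 cm.
Transfer each piece to the centroidal x-axis using Ī + A·d² with d = y − 7.2124:
  bottom plate: d = -6.5124 cm → contributes +1549.7 cm⁴
  web plate: d = 2.1876 cm → contributes +668.65 cm⁴
  top plate: d = 11.488 cm → contributes +2067.4 cm⁴
  hole: d = -6.5124 cm → contributes −11.998 cm⁴
Total I = 4273.8 cm⁴.

I_x ≈ 4270 cm⁴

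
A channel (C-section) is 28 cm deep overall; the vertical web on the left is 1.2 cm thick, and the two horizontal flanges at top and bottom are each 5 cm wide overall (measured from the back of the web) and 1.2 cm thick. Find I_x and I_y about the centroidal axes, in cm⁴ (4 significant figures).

I_x ≈ 3834 cm⁴, I_y ≈ 59.84 cm⁴

Break the section into simple shapes (no overlaps), measuring from the bottom-left corner of the bounding box.
Web: 1.2 × 28, A = 33.6 cm², y = 14 cm, Ī = 2195.2 cm⁴.
Top flange (beyond web): 3.8 × 1.2, A = 4.56 cm², y = 27.4 cm, Ī = 0.5472 cm⁴.
Bottom flange (beyond web): 3.8 × 1.2, A = 4.56 cm², y = 0.6 cm, Ī = 0.5472 cm⁴.
By symmetry the centroid is at mid-height, ȳ = 14 cm.
Transfer each piece to the centroidal x-axis using Ī + A·d² with d = y − 14:
  web: d = 0 cm → contributes +2195.2 cm⁴
  top flange (beyond web): d = 13.4 cm → contributes +819.341 cm⁴
  bottom flange (beyond web): d = -13.4 cm → contributes +819.341 cm⁴
Total I = 3833.88 cm⁴.
For the y-axis: x̄ = 1.13371 cm.
Repeating about the centroidal y-axis gives I_y = 59.8379 cm⁴.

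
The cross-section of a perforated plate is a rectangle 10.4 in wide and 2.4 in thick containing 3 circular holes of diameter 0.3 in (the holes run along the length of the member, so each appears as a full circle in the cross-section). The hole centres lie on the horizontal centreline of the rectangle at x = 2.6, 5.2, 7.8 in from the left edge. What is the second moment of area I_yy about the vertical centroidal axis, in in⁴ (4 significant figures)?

Split into non-overlapping primitives; take the origin at the lower-left of the bounding box.
Plate: 10.4 × 2.4, A = 24.96 in², x = 5.2 in, Ī = 224.973 in⁴.
Hole 1 (subtracted): ⌀0.3, A = 0.0706858 in², x = 2.6 in, Ī = 0.000397608 in⁴.
Hole 2 (subtracted): ⌀0.3, A = 0.0706858 in², x = 5.2 in, Ī = 0.000397608 in⁴.
Hole 3 (subtracted): ⌀0.3, A = 0.0706858 in², x = 7.8 in, Ī = 0.000397608 in⁴.
By symmetry the centroid is at mid-width, x̄ = 5.2 in.
Transfer each piece to the vertical centroidal axis using Ī + A·d² with d = x − 5.2:
  plate: d = 0 in → contributes +224.973 in⁴
  hole 1: d = -2.6 in → contributes −0.478234 in⁴
  hole 2: d = 0 in → contributes −0.000397608 in⁴
  hole 3: d = 2.6 in → contributes −0.478234 in⁴
Total I = 224.016 in⁴.

I_yy ≈ 224.0 in⁴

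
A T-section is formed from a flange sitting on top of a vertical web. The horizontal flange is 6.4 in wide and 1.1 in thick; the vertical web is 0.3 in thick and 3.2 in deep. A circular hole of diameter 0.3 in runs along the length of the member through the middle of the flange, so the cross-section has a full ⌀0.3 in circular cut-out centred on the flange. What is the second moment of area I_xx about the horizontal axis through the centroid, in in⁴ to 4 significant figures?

I_xx ≈ 5.429 in⁴

Decompose the section into non-overlapping parts with the origin at the bottom-left of its bounding rectangle.
Flange: 6.4 × 1.1, A = 7.04 in², y = 3.75 in, Ī = 0.709867 in⁴.
Web: 0.3 × 3.2, A = 0.96 in², y = 1.6 in, Ī = 0.8192 in⁴.
Hole (subtracted): ⌀0.3, A = 0.0706858 in², y = 3.75 in, Ī = 0.000397608 in⁴.
Centroid: ȳ = ΣA·y / ΣA = 3.4897 in.
Transfer each piece to the horizontal axis through the centroid using Ī + A·d² with d = y − 3.4897:
  flange: d = 0.2603 in → contributes +1.18687 in⁴
  web: d = -1.8897 in → contributes +4.24733 in⁴
  hole: d = 0.2603 in → contributes −0.005187 in⁴
Total I = 5.42901 in⁴.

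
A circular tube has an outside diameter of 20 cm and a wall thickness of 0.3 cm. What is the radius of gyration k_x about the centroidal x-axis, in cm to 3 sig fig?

k_x ≈ 6.97 cm

Treat the section as a set of non-overlapping primitives; coordinates are from the bounding-box lower-left.
Outer circle: ⌀20, A = 314.16 cm², y = 10 cm, Ī = 7 854 cm⁴.
Bore (subtracted): ⌀19.4, A = 295.59 cm², y = 10 cm, Ī = 6953.1 cm⁴.
By symmetry the centroid is at mid-height, ȳ = 10 cm.
All pieces are centred on the centroidal x-axis, so I = ΣĪ (holes subtracted) = 900.91 cm⁴.
Radius of gyration: k = √(I/A) = √(900.91 / 18.567) = 6.9658 cm.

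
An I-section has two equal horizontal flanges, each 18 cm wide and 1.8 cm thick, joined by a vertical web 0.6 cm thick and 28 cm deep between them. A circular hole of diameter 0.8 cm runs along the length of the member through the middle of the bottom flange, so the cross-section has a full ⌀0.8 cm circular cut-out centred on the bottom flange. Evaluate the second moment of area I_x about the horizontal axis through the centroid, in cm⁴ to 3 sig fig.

Decompose the section into non-overlapping parts with the origin at the bottom-left of its bounding rectangle.
Bottom flange: 18 × 1.8, A = 32.4 cm², y = 0.9 cm, Ī = 8.748 cm⁴.
Web: 0.6 × 28, A = 16.8 cm², y = 15.8 cm, Ī = 1097.6 cm⁴.
Top flange: 18 × 1.8, A = 32.4 cm², y = 30.7 cm, Ī = 8.748 cm⁴.
Hole (subtracted): ⌀0.8, A = 0.50265 cm², y = 0.9 cm, Ī = 0.020106 cm⁴.
Centroid: ȳ = ΣA·y / ΣA = 15.892 cm.
Transfer each piece to the horizontal axis through the centroid using Ī + A·d² with d = y − 15.892:
  bottom flange: d = -14.992 cm → contributes +7291.3 cm⁴
  web: d = -0.092353 cm → contributes +1097.7 cm⁴
  top flange: d = 14.808 cm → contributes +7 113 cm⁴
  hole: d = -14.992 cm → contributes −113 cm⁴
Total I = 15 389 cm⁴.

I_x ≈ 1.54 × 10⁴ cm⁴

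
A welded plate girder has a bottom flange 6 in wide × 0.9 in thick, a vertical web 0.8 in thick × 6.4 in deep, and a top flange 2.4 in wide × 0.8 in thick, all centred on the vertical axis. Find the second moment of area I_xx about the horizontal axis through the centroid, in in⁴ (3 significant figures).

I_xx ≈ 102 in⁴

Break the section into simple shapes (no overlaps), measuring from the bottom-left corner of the bounding box.
Bottom plate: 6 × 0.9, A = 5.4 in², y = 0.45 in, Ī = 0.3645 in⁴.
Web plate: 0.8 × 6.4, A = 5.12 in², y = 4.1 in, Ī = 17.476 in⁴.
Top plate: 2.4 × 0.8, A = 1.92 in², y = 7.7 in, Ī = 0.1024 in⁴.
Centroid: ȳ = ΣA·y / ΣA = 3.0712 in.
Transfer each piece to the horizontal axis through the centroid using Ī + A·d² with d = y − 3.0712:
  bottom plate: d = -2.6212 in → contributes +37.467 in⁴
  web plate: d = 1.0288 in → contributes +22.895 in⁴
  top plate: d = 4.6288 in → contributes +41.24 in⁴
Total I = 101.6 in⁴.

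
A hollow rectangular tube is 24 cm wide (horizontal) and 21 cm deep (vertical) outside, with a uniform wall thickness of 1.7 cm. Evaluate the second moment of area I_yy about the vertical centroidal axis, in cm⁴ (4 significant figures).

I_yy ≈ 1.137 × 10⁴ cm⁴

Treat the section as a set of non-overlapping primitives; coordinates are from the bounding-box lower-left.
Outer rectangle: 24 × 21, A = 504 cm², x = 12 cm, Ī = 24 192 cm⁴.
Inner void (subtracted): 20.6 × 17.6, A = 362.56 cm², x = 12 cm, Ī = 12821.3 cm⁴.
By symmetry the centroid is at mid-width, x̄ = 12 cm.
All pieces are centred on the vertical centroidal axis, so I = ΣĪ (holes subtracted) = 11370.7 cm⁴.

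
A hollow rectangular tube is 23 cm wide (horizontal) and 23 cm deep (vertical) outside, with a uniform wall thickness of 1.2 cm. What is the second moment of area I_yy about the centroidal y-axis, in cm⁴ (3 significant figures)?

I_yy ≈ 8310 cm⁴

Split into non-overlapping primitives; take the origin at the lower-left of the bounding box.
Outer rectangle: 23 × 23, A = 529 cm², x = 11.5 cm, Ī = 23 320 cm⁴.
Inner void (subtracted): 20.6 × 20.6, A = 424.36 cm², x = 11.5 cm, Ī = 15 007 cm⁴.
By symmetry the centroid is at mid-width, x̄ = 11.5 cm.
All pieces are centred on the centroidal y-axis, so I = ΣĪ (holes subtracted) = 8313.3 cm⁴.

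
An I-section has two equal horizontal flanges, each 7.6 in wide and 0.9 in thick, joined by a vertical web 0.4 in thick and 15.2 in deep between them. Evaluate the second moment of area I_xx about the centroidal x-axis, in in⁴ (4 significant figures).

Treat the section as a set of non-overlapping primitives; coordinates are from the bounding-box lower-left.
Bottom flange: 7.6 × 0.9, A = 6.84 in², y = 0.45 in, Ī = 0.4617 in⁴.
Web: 0.4 × 15.2, A = 6.08 in², y = 8.5 in, Ī = 117.06 in⁴.
Top flange: 7.6 × 0.9, A = 6.84 in², y = 16.55 in, Ī = 0.4617 in⁴.
By symmetry the centroid is at mid-height, ȳ = 8.5 in.
Transfer each piece to the centroidal x-axis using Ī + A·d² with d = y − 8.5:
  bottom flange: d = -8.05 in → contributes +443.711 in⁴
  web: d = 0 in → contributes +117.06 in⁴
  top flange: d = 8.05 in → contributes +443.711 in⁴
Total I = 1004.48 in⁴.

I_xx ≈ 1004 in⁴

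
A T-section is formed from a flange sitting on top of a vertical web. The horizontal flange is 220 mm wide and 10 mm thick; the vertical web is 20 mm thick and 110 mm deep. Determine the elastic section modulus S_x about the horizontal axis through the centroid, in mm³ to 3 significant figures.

Split into non-overlapping primitives; take the origin at the lower-left of the bounding box.
Flange: 220 × 10, A = 2 200 mm², y = 115 mm, Ī = 18 333 mm⁴.
Web: 20 × 110, A = 2 200 mm², y = 55 mm, Ī = 2 218 333 mm⁴.
Centroid: ȳ = ΣA·y / ΣA = 85 mm.
Transfer each piece to the horizontal axis through the centroid using Ī + A·d² with d = y − 85:
  flange: d = 30 mm → contributes +1 998 333 mm⁴
  web: d = -30 mm → contributes +4 198 333 mm⁴
Total I = 6 196 667 mm⁴.
Extreme fibre distance c = 85 mm; S = I/c = 72 902 mm³.

S_x ≈ 7.29 × 10⁴ mm³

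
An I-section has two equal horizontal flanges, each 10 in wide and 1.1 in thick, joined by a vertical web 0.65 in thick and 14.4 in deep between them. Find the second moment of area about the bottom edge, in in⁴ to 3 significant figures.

I_base ≈ 3650 in⁴

Split into non-overlapping primitives; take the origin at the lower-left of the bounding box.
Bottom flange: 10 × 1.1, A = 11 in², y = 0.55 in, Ī = 1.1092 in⁴.
Web: 0.65 × 14.4, A = 9.36 in², y = 8.3 in, Ī = 161.74 in⁴.
Top flange: 10 × 1.1, A = 11 in², y = 16.05 in, Ī = 1.1092 in⁴.
Transfer each piece to a horizontal axis along the bottom face using Ī + A·d² with d = y − 0:
  bottom flange: d = 0.55 in → contributes +4.4367 in⁴
  web: d = 8.3 in → contributes +806.55 in⁴
  top flange: d = 16.05 in → contributes +2834.7 in⁴
Total I = 3645.7 in⁴.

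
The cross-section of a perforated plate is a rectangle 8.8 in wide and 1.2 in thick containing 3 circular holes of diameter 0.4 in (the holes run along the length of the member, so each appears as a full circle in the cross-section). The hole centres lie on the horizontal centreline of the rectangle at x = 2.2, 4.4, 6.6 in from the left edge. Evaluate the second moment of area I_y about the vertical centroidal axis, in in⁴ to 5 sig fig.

Decompose the section into non-overlapping parts with the origin at the bottom-left of its bounding rectangle.
Plate: 8.8 × 1.2, A = 10.56 in², x = 4.4 in, Ī = 68.1472 in⁴.
Hole 1 (subtracted): ⌀0.4, A = 0.1256637 in², x = 2.2 in, Ī = 0.001256637 in⁴.
Hole 2 (subtracted): ⌀0.4, A = 0.1256637 in², x = 4.4 in, Ī = 0.001256637 in⁴.
Hole 3 (subtracted): ⌀0.4, A = 0.1256637 in², x = 6.6 in, Ī = 0.001256637 in⁴.
By symmetry the centroid is at mid-width, x̄ = 4.4 in.
Transfer each piece to the vertical centroidal axis using Ī + A·d² with d = x − 4.4:
  plate: d = 0 in → contributes +68.1472 in⁴
  hole 1: d = -2.2 in → contributes −0.609469 in⁴
  hole 2: d = 0 in → contributes −0.001256637 in⁴
  hole 3: d = 2.2 in → contributes −0.609469 in⁴
Total I = 66.92701 in⁴.

I_y ≈ 66.927 in⁴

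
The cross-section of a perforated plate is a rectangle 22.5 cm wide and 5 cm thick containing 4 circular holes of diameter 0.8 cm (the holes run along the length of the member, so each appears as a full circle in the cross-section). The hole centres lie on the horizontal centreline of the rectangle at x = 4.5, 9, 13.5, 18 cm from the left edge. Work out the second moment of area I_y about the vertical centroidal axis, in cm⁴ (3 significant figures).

I_y ≈ 4700 cm⁴

Treat the section as a set of non-overlapping primitives; coordinates are from the bounding-box lower-left.
Plate: 22.5 × 5, A = 112.5 cm², x = 11.25 cm, Ī = 4746.1 cm⁴.
Hole 1 (subtracted): ⌀0.8, A = 0.50265 cm², x = 4.5 cm, Ī = 0.020106 cm⁴.
Hole 2 (subtracted): ⌀0.8, A = 0.50265 cm², x = 9 cm, Ī = 0.020106 cm⁴.
Hole 3 (subtracted): ⌀0.8, A = 0.50265 cm², x = 13.5 cm, Ī = 0.020106 cm⁴.
Hole 4 (subtracted): ⌀0.8, A = 0.50265 cm², x = 18 cm, Ī = 0.020106 cm⁴.
By symmetry the centroid is at mid-width, x̄ = 11.25 cm.
Transfer each piece to the vertical centroidal axis using Ī + A·d² with d = x − 11.25:
  plate: d = 0 cm → contributes +4746.1 cm⁴
  hole 1: d = -6.75 cm → contributes −22.922 cm⁴
  hole 2: d = -2.25 cm → contributes −2.5648 cm⁴
  hole 3: d = 2.25 cm → contributes −2.5648 cm⁴
  hole 4: d = 6.75 cm → contributes −22.922 cm⁴
Total I = 4695.1 cm⁴.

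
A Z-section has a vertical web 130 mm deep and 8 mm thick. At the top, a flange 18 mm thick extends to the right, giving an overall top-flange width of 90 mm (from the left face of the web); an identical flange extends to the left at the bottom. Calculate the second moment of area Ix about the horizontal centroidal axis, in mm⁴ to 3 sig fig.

Decompose the section into non-overlapping parts with the origin at the bottom-left of its bounding rectangle.
Web: 8 × 130, A = 1 040 mm², y = 65 mm, Ī = 1 464 667 mm⁴.
Top flange (beyond web): 82 × 18, A = 1 476 mm², y = 121 mm, Ī = 39 852 mm⁴.
Bottom flange (beyond web): 82 × 18, A = 1 476 mm², y = 9 mm, Ī = 39 852 mm⁴.
Centroid: ȳ = ΣA·y / ΣA = 65 mm.
Transfer each piece to the horizontal centroidal axis using Ī + A·d² with d = y − 65:
  web: d = 0 mm → contributes +1 464 667 mm⁴
  top flange (beyond web): d = 56 mm → contributes +4 668 588 mm⁴
  bottom flange (beyond web): d = -56 mm → contributes +4 668 588 mm⁴
Total I = 10 801 843 mm⁴.

Ix ≈ 1.08 × 10⁷ mm⁴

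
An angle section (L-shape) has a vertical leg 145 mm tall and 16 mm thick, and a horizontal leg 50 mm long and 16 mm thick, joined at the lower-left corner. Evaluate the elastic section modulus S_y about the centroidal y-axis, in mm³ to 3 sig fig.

Split into non-overlapping primitives; take the origin at the lower-left of the bounding box.
Vertical leg: 16 × 145, A = 2 320 mm², x = 8 mm, Ī = 49 493 mm⁴.
Horizontal leg (remainder): 34 × 16, A = 544 mm², x = 33 mm, Ī = 52 405 mm⁴.
Centroid: x̄ = ΣA·x / ΣA = 12.749 mm.
Transfer each piece to the centroidal y-axis using Ī + A·d² with d = x − 12.749:
  vertical leg: d = -4.7486 mm → contributes +101 808 mm⁴
  horizontal leg (remainder): d = 20.251 mm → contributes +275 510 mm⁴
Total I = 377 318 mm⁴.
Extreme fibre distance c = 37.251 mm; S = I/c = 10 129 mm³.

S_y ≈ 1.01 × 10⁴ mm³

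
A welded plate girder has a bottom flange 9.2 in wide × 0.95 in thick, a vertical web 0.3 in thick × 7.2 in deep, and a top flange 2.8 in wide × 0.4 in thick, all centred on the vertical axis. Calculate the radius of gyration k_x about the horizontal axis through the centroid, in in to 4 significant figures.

k_x ≈ 2.729 in

Break the section into simple shapes (no overlaps), measuring from the bottom-left corner of the bounding box.
Bottom plate: 9.2 × 0.95, A = 8.74 in², y = 0.475 in, Ī = 0.657321 in⁴.
Web plate: 0.3 × 7.2, A = 2.16 in², y = 4.55 in, Ī = 9.3312 in⁴.
Top plate: 2.8 × 0.4, A = 1.12 in², y = 8.35 in, Ī = 0.0149333 in⁴.
Centroid: ȳ = ΣA·y / ΣA = 1.94106 in.
Transfer each piece to the horizontal axis through the centroid using Ī + A·d² with d = y − 1.94106:
  bottom plate: d = -1.46606 in → contributes +19.4424 in⁴
  web plate: d = 2.60894 in → contributes +24.0334 in⁴
  top plate: d = 6.40894 in → contributes +46.0184 in⁴
Total I = 89.4943 in⁴.
Radius of gyration: k = √(I/A) = √(89.4943 / 12.02) = 2.72863 in.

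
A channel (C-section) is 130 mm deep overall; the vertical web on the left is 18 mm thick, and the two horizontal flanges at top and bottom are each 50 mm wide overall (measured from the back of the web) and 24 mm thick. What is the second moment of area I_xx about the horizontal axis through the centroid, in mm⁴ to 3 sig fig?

Break the section into simple shapes (no overlaps), measuring from the bottom-left corner of the bounding box.
Web: 18 × 130, A = 2 340 mm², y = 65 mm, Ī = 3 295 500 mm⁴.
Top flange (beyond web): 32 × 24, A = 768 mm², y = 118 mm, Ī = 36 864 mm⁴.
Bottom flange (beyond web): 32 × 24, A = 768 mm², y = 12 mm, Ī = 36 864 mm⁴.
By symmetry the centroid is at mid-height, ȳ = 65 mm.
Transfer each piece to the horizontal axis through the centroid using Ī + A·d² with d = y − 65:
  web: d = 0 mm → contributes +3 295 500 mm⁴
  top flange (beyond web): d = 53 mm → contributes +2 194 176 mm⁴
  bottom flange (beyond web): d = -53 mm → contributes +2 194 176 mm⁴
Total I = 7 683 852 mm⁴.

I_xx ≈ 7.68 × 10⁶ mm⁴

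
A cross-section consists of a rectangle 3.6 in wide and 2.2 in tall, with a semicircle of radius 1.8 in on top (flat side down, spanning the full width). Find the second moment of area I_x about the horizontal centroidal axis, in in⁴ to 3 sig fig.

Decompose the section into non-overlapping parts with the origin at the bottom-left of its bounding rectangle.
Rectangular body: 3.6 × 2.2, A = 7.92 in², y = 1.1 in, Ī = 3.1944 in⁴.
Semicircular cap: semicircle r = 1.8, A = 5.0894 in², y = 2.9639 in, Ī = 1.1522 in⁴.
Centroid: ȳ = ΣA·y / ΣA = 1.8292 in.
Transfer each piece to the horizontal centroidal axis using Ī + A·d² with d = y − 1.8292:
  rectangular body: d = -0.72919 in → contributes +7.4056 in⁴
  semicircular cap: d = 1.1348 in → contributes +7.7056 in⁴
Total I = 15.111 in⁴.

I_x ≈ 15.1 in⁴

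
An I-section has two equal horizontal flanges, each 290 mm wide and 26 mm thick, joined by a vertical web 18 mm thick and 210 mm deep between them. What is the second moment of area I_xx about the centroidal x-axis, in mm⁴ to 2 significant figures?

I_xx ≈ 2.2 × 10⁸ mm⁴

Decompose the section into non-overlapping parts with the origin at the bottom-left of its bounding rectangle.
Bottom flange: 290 × 26, A = 7 540 mm², y = 13 mm, Ī = 424 753 mm⁴.
Web: 18 × 210, A = 3 780 mm², y = 131 mm, Ī = 13 891 500 mm⁴.
Top flange: 290 × 26, A = 7 540 mm², y = 249 mm, Ī = 424 753 mm⁴.
By symmetry the centroid is at mid-height, ȳ = 131 mm.
Transfer each piece to the centroidal x-axis using Ī + A·d² with d = y − 131:
  bottom flange: d = -118 mm → contributes +105 411 713 mm⁴
  web: d = 0 mm → contributes +13 891 500 mm⁴
  top flange: d = 118 mm → contributes +105 411 713 mm⁴
Total I = 224 714 927 mm⁴.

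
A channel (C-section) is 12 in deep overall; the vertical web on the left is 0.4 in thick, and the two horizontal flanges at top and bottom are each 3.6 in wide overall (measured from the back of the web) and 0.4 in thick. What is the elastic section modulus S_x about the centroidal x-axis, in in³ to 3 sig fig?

Break the section into simple shapes (no overlaps), measuring from the bottom-left corner of the bounding box.
Web: 0.4 × 12, A = 4.8 in², y = 6 in, Ī = 57.6 in⁴.
Top flange (beyond web): 3.2 × 0.4, A = 1.28 in², y = 11.8 in, Ī = 0.017067 in⁴.
Bottom flange (beyond web): 3.2 × 0.4, A = 1.28 in², y = 0.2 in, Ī = 0.017067 in⁴.
By symmetry the centroid is at mid-height, ȳ = 6 in.
Transfer each piece to the centroidal x-axis using Ī + A·d² with d = y − 6:
  web: d = 0 in → contributes +57.6 in⁴
  top flange (beyond web): d = 5.8 in → contributes +43.076 in⁴
  bottom flange (beyond web): d = -5.8 in → contributes +43.076 in⁴
Total I = 143.75 in⁴.
Extreme fibre distance c = 6 in; S = I/c = 23.959 in³.

S_x ≈ 24.0 in³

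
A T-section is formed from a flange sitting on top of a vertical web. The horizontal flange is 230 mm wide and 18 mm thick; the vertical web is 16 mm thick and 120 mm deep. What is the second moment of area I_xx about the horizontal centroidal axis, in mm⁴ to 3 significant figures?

Split into non-overlapping primitives; take the origin at the lower-left of the bounding box.
Flange: 230 × 18, A = 4 140 mm², y = 129 mm, Ī = 111 780 mm⁴.
Web: 16 × 120, A = 1 920 mm², y = 60 mm, Ī = 2 304 000 mm⁴.
Centroid: ȳ = ΣA·y / ΣA = 107.14 mm.
Transfer each piece to the horizontal centroidal axis using Ī + A·d² with d = y − 107.14:
  flange: d = 21.861 mm → contributes +2 090 370 mm⁴
  web: d = -47.139 mm → contributes +6 570 334 mm⁴
Total I = 8 660 704 mm⁴.

I_xx ≈ 8.66 × 10⁶ mm⁴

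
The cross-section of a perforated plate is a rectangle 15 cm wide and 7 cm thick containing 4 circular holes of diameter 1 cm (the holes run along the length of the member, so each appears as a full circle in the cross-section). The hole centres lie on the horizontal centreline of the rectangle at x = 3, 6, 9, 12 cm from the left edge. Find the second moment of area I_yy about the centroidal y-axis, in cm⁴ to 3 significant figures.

I_yy ≈ 1930 cm⁴

Decompose the section into non-overlapping parts with the origin at the bottom-left of its bounding rectangle.
Plate: 15 × 7, A = 105 cm², x = 7.5 cm, Ī = 1968.8 cm⁴.
Hole 1 (subtracted): ⌀1, A = 0.7854 cm², x = 3 cm, Ī = 0.049087 cm⁴.
Hole 2 (subtracted): ⌀1, A = 0.7854 cm², x = 6 cm, Ī = 0.049087 cm⁴.
Hole 3 (subtracted): ⌀1, A = 0.7854 cm², x = 9 cm, Ī = 0.049087 cm⁴.
Hole 4 (subtracted): ⌀1, A = 0.7854 cm², x = 12 cm, Ī = 0.049087 cm⁴.
By symmetry the centroid is at mid-width, x̄ = 7.5 cm.
Transfer each piece to the centroidal y-axis using Ī + A·d² with d = x − 7.5:
  plate: d = 0 cm → contributes +1968.8 cm⁴
  hole 1: d = -4.5 cm → contributes −15.953 cm⁴
  hole 2: d = -1.5 cm → contributes −1.8162 cm⁴
  hole 3: d = 1.5 cm → contributes −1.8162 cm⁴
  hole 4: d = 4.5 cm → contributes −15.953 cm⁴
Total I = 1933.2 cm⁴.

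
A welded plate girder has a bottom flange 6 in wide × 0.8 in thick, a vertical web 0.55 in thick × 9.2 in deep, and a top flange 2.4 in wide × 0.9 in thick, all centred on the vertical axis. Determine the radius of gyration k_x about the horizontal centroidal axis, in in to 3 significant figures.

Break the section into simple shapes (no overlaps), measuring from the bottom-left corner of the bounding box.
Bottom plate: 6 × 0.8, A = 4.8 in², y = 0.4 in, Ī = 0.256 in⁴.
Web plate: 0.55 × 9.2, A = 5.06 in², y = 5.4 in, Ī = 35.69 in⁴.
Top plate: 2.4 × 0.9, A = 2.16 in², y = 10.45 in, Ī = 0.1458 in⁴.
Centroid: ȳ = ΣA·y / ΣA = 4.3108 in.
Transfer each piece to the horizontal centroidal axis using Ī + A·d² with d = y − 4.3108:
  bottom plate: d = -3.9108 in → contributes +73.669 in⁴
  web plate: d = 1.0892 in → contributes +41.693 in⁴
  top plate: d = 6.1392 in → contributes +81.555 in⁴
Total I = 196.92 in⁴.
Radius of gyration: k = √(I/A) = √(196.92 / 12.02) = 4.0475 in.

k_x ≈ 4.05 in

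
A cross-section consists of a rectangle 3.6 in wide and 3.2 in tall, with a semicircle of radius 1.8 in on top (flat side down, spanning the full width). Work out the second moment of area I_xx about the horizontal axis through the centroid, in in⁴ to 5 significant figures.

I_xx ≈ 30.709 in⁴

Treat the section as a set of non-overlapping primitives; coordinates are from the bounding-box lower-left.
Rectangular body: 3.6 × 3.2, A = 11.52 in², y = 1.6 in, Ī = 9.8304 in⁴.
Semicircular cap: semicircle r = 1.8, A = 5.08938 in², y = 3.963944 in, Ī = 1.152185 in⁴.
Centroid: ȳ = ΣA·y / ΣA = 2.32435 in.
Transfer each piece to the horizontal axis through the centroid using Ī + A·d² with d = y − 2.32435:
  rectangular body: d = -0.7243502 in → contributes +15.87475 in⁴
  semicircular cap: d = 1.639594 in → contributes +14.8338 in⁴
Total I = 30.70855 in⁴.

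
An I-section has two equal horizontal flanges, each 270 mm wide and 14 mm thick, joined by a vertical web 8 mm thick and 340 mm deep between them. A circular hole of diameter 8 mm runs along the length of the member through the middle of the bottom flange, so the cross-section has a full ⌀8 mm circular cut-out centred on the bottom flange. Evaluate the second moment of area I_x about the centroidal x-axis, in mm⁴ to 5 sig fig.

Split into non-overlapping primitives; take the origin at the lower-left of the bounding box.
Bottom flange: 270 × 14, A = 3 780 mm², y = 7 mm, Ī = 61 740 mm⁴.
Web: 8 × 340, A = 2 720 mm², y = 184 mm, Ī = 26 202 667 mm⁴.
Top flange: 270 × 14, A = 3 780 mm², y = 361 mm, Ī = 61 740 mm⁴.
Hole (subtracted): ⌀8, A = 50.26548 mm², y = 7 mm, Ī = 201.0619 mm⁴.
Centroid: ȳ = ΣA·y / ΣA = 184.8697 mm.
Transfer each piece to the centroidal x-axis using Ī + A·d² with d = y − 184.8697:
  bottom flange: d = -177.8697 mm → contributes +119 652 007 mm⁴
  web: d = -0.8697186 mm → contributes +26 204 724 mm⁴
  top flange: d = 176.1303 mm → contributes +117 324 431 mm⁴
  hole: d = -177.8697 mm → contributes −1 590 482 mm⁴
Total I = 261 590 680 mm⁴.

I_x ≈ 2.6159 × 10⁸ mm⁴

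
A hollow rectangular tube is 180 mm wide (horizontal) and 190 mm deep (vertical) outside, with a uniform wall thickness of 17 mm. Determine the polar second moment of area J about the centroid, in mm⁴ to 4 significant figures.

J ≈ 1.086 × 10⁸ mm⁴

Split into non-overlapping primitives; take the origin at the lower-left of the bounding box.
Outer rectangle: 180 × 190, A = 34 200 mm², y = 95 mm, Ī = 102 885 000 mm⁴.
Inner void (subtracted): 146 × 156, A = 22 776 mm², y = 95 mm, Ī = 46 189 728 mm⁴.
By symmetry the centroid is at mid-height, ȳ = 95 mm.
All pieces are centred on the centroidal x-axis, so I = ΣĪ (holes subtracted) = 56 695 272 mm⁴.
Repeating about the centroidal y-axis gives I_y = 51 882 232 mm⁴.
Polar second moment: J = I_x + I_y = 108 577 504 mm⁴.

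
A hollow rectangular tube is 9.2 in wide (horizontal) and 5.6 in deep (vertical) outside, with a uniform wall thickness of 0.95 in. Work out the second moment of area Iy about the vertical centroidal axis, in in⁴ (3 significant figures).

Break the section into simple shapes (no overlaps), measuring from the bottom-left corner of the bounding box.
Outer rectangle: 9.2 × 5.6, A = 51.52 in², x = 4.6 in, Ī = 363.39 in⁴.
Inner void (subtracted): 7.3 × 3.7, A = 27.01 in², x = 4.6 in, Ī = 119.95 in⁴.
By symmetry the centroid is at mid-width, x̄ = 4.6 in.
All pieces are centred on the vertical centroidal axis, so I = ΣĪ (holes subtracted) = 243.44 in⁴.

Iy ≈ 243 in⁴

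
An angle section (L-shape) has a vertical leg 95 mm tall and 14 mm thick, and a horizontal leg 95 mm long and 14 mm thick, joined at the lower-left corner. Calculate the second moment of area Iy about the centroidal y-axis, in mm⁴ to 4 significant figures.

Decompose the section into non-overlapping parts with the origin at the bottom-left of its bounding rectangle.
Vertical leg: 14 × 95, A = 1 330 mm², x = 7 mm, Ī = 21723.3 mm⁴.
Horizontal leg (remainder): 81 × 14, A = 1 134 mm², x = 54.5 mm, Ī = 620 015 mm⁴.
Centroid: x̄ = ΣA·x / ΣA = 28.8608 mm.
Transfer each piece to the centroidal y-axis using Ī + A·d² with d = x − 28.8608:
  vertical leg: d = -21.8608 mm → contributes +657 323 mm⁴
  horizontal leg (remainder): d = 25.6392 mm → contributes +1 365 471 mm⁴
Total I = 2 022 794 mm⁴.

Iy ≈ 2.023 × 10⁶ mm⁴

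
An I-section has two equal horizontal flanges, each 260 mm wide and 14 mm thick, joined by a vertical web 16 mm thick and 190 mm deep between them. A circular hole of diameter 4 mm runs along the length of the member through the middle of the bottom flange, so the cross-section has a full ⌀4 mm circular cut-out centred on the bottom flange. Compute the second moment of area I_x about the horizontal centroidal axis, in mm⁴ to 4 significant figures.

Decompose the section into non-overlapping parts with the origin at the bottom-left of its bounding rectangle.
Bottom flange: 260 × 14, A = 3 640 mm², y = 7 mm, Ī = 59453.3 mm⁴.
Web: 16 × 190, A = 3 040 mm², y = 109 mm, Ī = 9 145 333 mm⁴.
Top flange: 260 × 14, A = 3 640 mm², y = 211 mm, Ī = 59453.3 mm⁴.
Hole (subtracted): ⌀4, A = 12.5664 mm², y = 7 mm, Ī = 12.5664 mm⁴.
Centroid: ȳ = ΣA·y / ΣA = 109.124 mm.
Transfer each piece to the horizontal centroidal axis using Ī + A·d² with d = y − 109.124:
  bottom flange: d = -102.124 mm → contributes +38 022 410 mm⁴
  web: d = -0.124354 mm → contributes +9 145 380 mm⁴
  top flange: d = 101.876 mm → contributes +37 837 729 mm⁴
  hole: d = -102.124 mm → contributes −131 072 mm⁴
Total I = 84 874 448 mm⁴.

I_x ≈ 8.487 × 10⁷ mm⁴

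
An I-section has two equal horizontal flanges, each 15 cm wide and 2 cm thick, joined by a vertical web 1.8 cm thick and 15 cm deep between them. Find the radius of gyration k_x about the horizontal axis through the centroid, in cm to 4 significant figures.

k_x ≈ 7.475 cm

Split into non-overlapping primitives; take the origin at the lower-left of the bounding box.
Bottom flange: 15 × 2, A = 30 cm², y = 1 cm, Ī = 10 cm⁴.
Web: 1.8 × 15, A = 27 cm², y = 9.5 cm, Ī = 506.25 cm⁴.
Top flange: 15 × 2, A = 30 cm², y = 18 cm, Ī = 10 cm⁴.
By symmetry the centroid is at mid-height, ȳ = 9.5 cm.
Transfer each piece to the horizontal axis through the centroid using Ī + A·d² with d = y − 9.5:
  bottom flange: d = -8.5 cm → contributes +2177.5 cm⁴
  web: d = 0 cm → contributes +506.25 cm⁴
  top flange: d = 8.5 cm → contributes +2177.5 cm⁴
Total I = 4861.25 cm⁴.
Radius of gyration: k = √(I/A) = √(4861.25 / 87) = 7.47505 cm.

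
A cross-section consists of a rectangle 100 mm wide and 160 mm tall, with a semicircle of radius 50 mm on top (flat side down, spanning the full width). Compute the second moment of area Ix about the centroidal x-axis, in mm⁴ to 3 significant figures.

Split into non-overlapping primitives; take the origin at the lower-left of the bounding box.
Rectangular body: 100 × 160, A = 16 000 mm², y = 80 mm, Ī = 34 133 333 mm⁴.
Semicircular cap: semicircle r = 50, A = 3 927 mm², y = 181.22 mm, Ī = 685 981 mm⁴.
Centroid: ȳ = ΣA·y / ΣA = 99.947 mm.
Transfer each piece to the centroidal x-axis using Ī + A·d² with d = y − 99.947:
  rectangular body: d = -19.947 mm → contributes +40 499 744 mm⁴
  semicircular cap: d = 81.273 mm → contributes +26 625 071 mm⁴
Total I = 67 124 815 mm⁴.

Ix ≈ 6.71 × 10⁷ mm⁴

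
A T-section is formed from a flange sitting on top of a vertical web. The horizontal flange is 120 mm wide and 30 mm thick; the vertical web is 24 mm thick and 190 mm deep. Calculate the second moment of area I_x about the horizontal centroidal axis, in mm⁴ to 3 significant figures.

I_x ≈ 3.83 × 10⁷ mm⁴

Treat the section as a set of non-overlapping primitives; coordinates are from the bounding-box lower-left.
Flange: 120 × 30, A = 3 600 mm², y = 205 mm, Ī = 270 000 mm⁴.
Web: 24 × 190, A = 4 560 mm², y = 95 mm, Ī = 13 718 000 mm⁴.
Centroid: ȳ = ΣA·y / ΣA = 143.53 mm.
Transfer each piece to the horizontal centroidal axis using Ī + A·d² with d = y − 143.53:
  flange: d = 61.471 mm → contributes +13 873 080 mm⁴
  web: d = -48.529 mm → contributes +24 457 273 mm⁴
Total I = 38 330 353 mm⁴.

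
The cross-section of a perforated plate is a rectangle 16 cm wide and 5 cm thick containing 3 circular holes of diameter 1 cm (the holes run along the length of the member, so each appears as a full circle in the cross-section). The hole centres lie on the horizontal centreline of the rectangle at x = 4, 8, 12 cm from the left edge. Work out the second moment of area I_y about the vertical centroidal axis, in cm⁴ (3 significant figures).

Split into non-overlapping primitives; take the origin at the lower-left of the bounding box.
Plate: 16 × 5, A = 80 cm², x = 8 cm, Ī = 1706.7 cm⁴.
Hole 1 (subtracted): ⌀1, A = 0.7854 cm², x = 4 cm, Ī = 0.049087 cm⁴.
Hole 2 (subtracted): ⌀1, A = 0.7854 cm², x = 8 cm, Ī = 0.049087 cm⁴.
Hole 3 (subtracted): ⌀1, A = 0.7854 cm², x = 12 cm, Ī = 0.049087 cm⁴.
By symmetry the centroid is at mid-width, x̄ = 8 cm.
Transfer each piece to the vertical centroidal axis using Ī + A·d² with d = x − 8:
  plate: d = 0 cm → contributes +1706.7 cm⁴
  hole 1: d = -4 cm → contributes −12.615 cm⁴
  hole 2: d = 0 cm → contributes −0.049087 cm⁴
  hole 3: d = 4 cm → contributes −12.615 cm⁴
Total I = 1681.4 cm⁴.

I_y ≈ 1680 cm⁴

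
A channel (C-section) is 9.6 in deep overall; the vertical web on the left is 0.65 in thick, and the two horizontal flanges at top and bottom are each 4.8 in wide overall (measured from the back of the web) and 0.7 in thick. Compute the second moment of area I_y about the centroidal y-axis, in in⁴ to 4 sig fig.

Split into non-overlapping primitives; take the origin at the lower-left of the bounding box.
Web: 0.65 × 9.6, A = 6.24 in², x = 0.325 in, Ī = 0.2197 in⁴.
Top flange (beyond web): 4.15 × 0.7, A = 2.905 in², x = 2.725 in, Ī = 4.16928 in⁴.
Bottom flange (beyond web): 4.15 × 0.7, A = 2.905 in², x = 2.725 in, Ī = 4.16928 in⁴.
Centroid: x̄ = ΣA·x / ΣA = 1.48218 in.
Transfer each piece to the centroidal y-axis using Ī + A·d² with d = x − 1.48218:
  web: d = -1.15718 in → contributes +8.57545 in⁴
  top flange (beyond web): d = 1.24282 in → contributes +8.65636 in⁴
  bottom flange (beyond web): d = 1.24282 in → contributes +8.65636 in⁴
Total I = 25.8882 in⁴.

I_y ≈ 25.89 in⁴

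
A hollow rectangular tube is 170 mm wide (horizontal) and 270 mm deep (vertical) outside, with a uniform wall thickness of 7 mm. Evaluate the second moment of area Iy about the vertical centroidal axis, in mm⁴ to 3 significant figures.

Iy ≈ 2.96 × 10⁷ mm⁴

Split into non-overlapping primitives; take the origin at the lower-left of the bounding box.
Outer rectangle: 170 × 270, A = 45 900 mm², x = 85 mm, Ī = 110 542 500 mm⁴.
Inner void (subtracted): 156 × 256, A = 39 936 mm², x = 85 mm, Ī = 80 990 208 mm⁴.
By symmetry the centroid is at mid-width, x̄ = 85 mm.
All pieces are centred on the vertical centroidal axis, so I = ΣĪ (holes subtracted) = 29 552 292 mm⁴.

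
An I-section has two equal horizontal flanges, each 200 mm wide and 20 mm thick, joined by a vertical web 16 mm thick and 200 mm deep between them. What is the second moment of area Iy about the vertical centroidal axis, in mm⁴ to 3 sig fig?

Split into non-overlapping primitives; take the origin at the lower-left of the bounding box.
Bottom flange: 200 × 20, A = 4 000 mm², x = 100 mm, Ī = 13 333 333 mm⁴.
Web: 16 × 200, A = 3 200 mm², x = 100 mm, Ī = 68 267 mm⁴.
Top flange: 200 × 20, A = 4 000 mm², x = 100 mm, Ī = 13 333 333 mm⁴.
By symmetry the centroid is at mid-width, x̄ = 100 mm.
All pieces are centred on the vertical centroidal axis, so I = ΣĪ = 26 734 933 mm⁴.

Iy ≈ 2.67 × 10⁷ mm⁴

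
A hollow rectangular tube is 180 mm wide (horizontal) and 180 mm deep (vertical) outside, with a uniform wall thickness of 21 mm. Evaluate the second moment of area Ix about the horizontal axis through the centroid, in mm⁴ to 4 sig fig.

Ix ≈ 5.726 × 10⁷ mm⁴

Break the section into simple shapes (no overlaps), measuring from the bottom-left corner of the bounding box.
Outer rectangle: 180 × 180, A = 32 400 mm², y = 90 mm, Ī = 87 480 000 mm⁴.
Inner void (subtracted): 138 × 138, A = 19 044 mm², y = 90 mm, Ī = 30 222 828 mm⁴.
By symmetry the centroid is at mid-height, ȳ = 90 mm.
All pieces are centred on the horizontal axis through the centroid, so I = ΣĪ (holes subtracted) = 57 257 172 mm⁴.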